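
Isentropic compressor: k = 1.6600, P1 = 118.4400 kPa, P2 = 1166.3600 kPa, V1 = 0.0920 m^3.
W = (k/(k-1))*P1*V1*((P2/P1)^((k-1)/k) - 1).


(k-1)/k = 0.3976
(P2/P1)^exp = 2.4828
W = 2.5152 * 118.4400 * 0.0920 * (2.4828 - 1) = 40.6378 kJ

40.6378 kJ


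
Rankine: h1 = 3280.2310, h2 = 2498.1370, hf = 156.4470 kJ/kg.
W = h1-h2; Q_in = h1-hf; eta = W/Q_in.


W = 782.0940 kJ/kg
Q_in = 3123.7840 kJ/kg
eta = 0.2504 = 25.0368%

eta = 25.0368%


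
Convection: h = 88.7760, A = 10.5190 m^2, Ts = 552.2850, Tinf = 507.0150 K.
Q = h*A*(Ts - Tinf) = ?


dT = 45.2700 K
Q = 88.7760 * 10.5190 * 45.2700 = 42274.6989 W

42274.6989 W


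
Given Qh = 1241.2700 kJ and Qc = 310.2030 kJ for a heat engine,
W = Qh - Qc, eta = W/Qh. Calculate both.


W = 1241.2700 - 310.2030 = 931.0670 kJ
eta = 931.0670 / 1241.2700 = 0.7501 = 75.0092%

W = 931.0670 kJ, eta = 75.0092%


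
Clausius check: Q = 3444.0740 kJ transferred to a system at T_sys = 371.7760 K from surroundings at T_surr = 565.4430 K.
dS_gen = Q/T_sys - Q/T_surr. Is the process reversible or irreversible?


dS_sys = 3444.0740/371.7760 = 9.2638 kJ/K
dS_surr = -3444.0740/565.4430 = -6.0909 kJ/K
dS_gen = 9.2638 - 6.0909 = 3.1729 kJ/K (irreversible)

dS_gen = 3.1729 kJ/K, irreversible


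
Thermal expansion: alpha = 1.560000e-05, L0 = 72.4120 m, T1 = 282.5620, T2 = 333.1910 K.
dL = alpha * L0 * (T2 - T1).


dT = 50.6290 K
dL = 1.560000e-05 * 72.4120 * 50.6290 = 0.057192 m
L_final = 72.469192 m

dL = 0.057192 m


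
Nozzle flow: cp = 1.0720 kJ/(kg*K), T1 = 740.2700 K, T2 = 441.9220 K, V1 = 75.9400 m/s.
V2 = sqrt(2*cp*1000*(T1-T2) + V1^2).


dT = 298.3480 K
2*cp*1000*dT = 639658.1120
V1^2 = 5766.8836
V2 = sqrt(645424.9956) = 803.3835 m/s

803.3835 m/s


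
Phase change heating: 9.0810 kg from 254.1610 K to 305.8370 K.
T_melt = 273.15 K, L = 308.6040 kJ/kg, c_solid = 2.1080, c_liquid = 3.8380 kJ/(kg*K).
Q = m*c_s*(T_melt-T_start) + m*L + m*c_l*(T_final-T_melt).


Q1 (sensible, solid) = 9.0810 * 2.1080 * 18.9890 = 363.5016 kJ
Q2 (latent) = 9.0810 * 308.6040 = 2802.4329 kJ
Q3 (sensible, liquid) = 9.0810 * 3.8380 * 32.6870 = 1139.2360 kJ
Q_total = 4305.1706 kJ

4305.1706 kJ


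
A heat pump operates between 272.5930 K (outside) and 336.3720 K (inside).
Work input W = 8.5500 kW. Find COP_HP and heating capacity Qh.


COP = 336.3720 / 63.7790 = 5.2740
Qh = 5.2740 * 8.5500 = 45.0929 kW

COP = 5.2740, Qh = 45.0929 kW


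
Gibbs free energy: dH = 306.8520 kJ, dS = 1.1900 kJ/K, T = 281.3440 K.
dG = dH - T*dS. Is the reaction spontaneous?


T*dS = 281.3440 * 1.1900 = 334.7994 kJ
dG = 306.8520 - 334.7994 = -27.9474 kJ (spontaneous)

dG = -27.9474 kJ, spontaneous


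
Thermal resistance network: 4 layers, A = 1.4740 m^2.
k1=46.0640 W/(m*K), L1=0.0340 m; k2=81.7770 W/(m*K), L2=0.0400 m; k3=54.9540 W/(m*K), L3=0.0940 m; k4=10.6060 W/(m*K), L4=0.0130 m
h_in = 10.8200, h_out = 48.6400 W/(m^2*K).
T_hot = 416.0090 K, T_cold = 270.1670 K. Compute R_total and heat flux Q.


R_conv_in = 1/(10.8200*1.4740) = 0.0627
R_1 = 0.0340/(46.0640*1.4740) = 0.0005
R_2 = 0.0400/(81.7770*1.4740) = 0.0003
R_3 = 0.0940/(54.9540*1.4740) = 0.0012
R_4 = 0.0130/(10.6060*1.4740) = 0.0008
R_conv_out = 1/(48.6400*1.4740) = 0.0139
R_total = 0.0795 K/W
Q = 145.8420 / 0.0795 = 1835.0992 W

R_total = 0.0795 K/W, Q = 1835.0992 W


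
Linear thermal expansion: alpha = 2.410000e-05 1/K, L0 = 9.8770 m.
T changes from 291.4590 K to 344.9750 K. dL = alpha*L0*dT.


dT = 53.5160 K
dL = 2.410000e-05 * 9.8770 * 53.5160 = 0.012739 m
L_final = 9.889739 m

dL = 0.012739 m


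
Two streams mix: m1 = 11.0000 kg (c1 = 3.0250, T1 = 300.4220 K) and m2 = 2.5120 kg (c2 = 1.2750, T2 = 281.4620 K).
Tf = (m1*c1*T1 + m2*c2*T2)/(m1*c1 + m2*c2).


num = 10898.0085
den = 36.4778
Tf = 298.7573 K

298.7573 K


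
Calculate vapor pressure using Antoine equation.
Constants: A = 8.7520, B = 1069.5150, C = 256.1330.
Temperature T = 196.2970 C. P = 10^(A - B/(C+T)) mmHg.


C+T = 452.4300
B/(C+T) = 2.3639
log10(P) = 8.7520 - 2.3639 = 6.3881
P = 10^6.3881 = 2443797.6771 mmHg

2443797.6771 mmHg


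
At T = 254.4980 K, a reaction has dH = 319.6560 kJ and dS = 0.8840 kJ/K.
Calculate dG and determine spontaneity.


T*dS = 254.4980 * 0.8840 = 224.9762 kJ
dG = 319.6560 - 224.9762 = 94.6798 kJ (non-spontaneous)

dG = 94.6798 kJ, non-spontaneous


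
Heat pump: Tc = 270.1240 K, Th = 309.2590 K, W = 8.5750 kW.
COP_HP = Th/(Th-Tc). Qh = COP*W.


COP = 309.2590 / 39.1350 = 7.9024
Qh = 7.9024 * 8.5750 = 67.7628 kW

COP = 7.9024, Qh = 67.7628 kW


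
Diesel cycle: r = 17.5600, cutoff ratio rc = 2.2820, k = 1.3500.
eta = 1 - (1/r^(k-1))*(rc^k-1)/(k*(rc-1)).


r^(k-1) = 2.7264
rc^k = 3.0460
eta = 0.5664 = 56.6395%

56.6395%


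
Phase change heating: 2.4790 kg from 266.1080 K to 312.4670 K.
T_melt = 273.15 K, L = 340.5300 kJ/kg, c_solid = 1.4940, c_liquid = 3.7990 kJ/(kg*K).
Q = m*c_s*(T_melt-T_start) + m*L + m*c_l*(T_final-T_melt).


Q1 (sensible, solid) = 2.4790 * 1.4940 * 7.0420 = 26.0809 kJ
Q2 (latent) = 2.4790 * 340.5300 = 844.1739 kJ
Q3 (sensible, liquid) = 2.4790 * 3.7990 * 39.3170 = 370.2765 kJ
Q_total = 1240.5313 kJ

1240.5313 kJ


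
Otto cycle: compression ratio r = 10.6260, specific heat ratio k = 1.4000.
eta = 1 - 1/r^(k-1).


r^(k-1) = 2.5736
eta = 1 - 1/2.5736 = 0.6114 = 61.1445%

61.1445%


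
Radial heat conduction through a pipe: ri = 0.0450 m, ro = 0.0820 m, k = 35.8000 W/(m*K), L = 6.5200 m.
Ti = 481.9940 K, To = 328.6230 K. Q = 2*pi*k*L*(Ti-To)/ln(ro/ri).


dT = 153.3710 K
ln(ro/ri) = 0.6001
Q = 2*pi*35.8000*6.5200*153.3710 / 0.6001 = 374853.3609 W

374853.3609 W


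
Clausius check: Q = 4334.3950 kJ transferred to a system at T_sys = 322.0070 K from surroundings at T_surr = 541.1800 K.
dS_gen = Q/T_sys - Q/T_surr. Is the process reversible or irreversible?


dS_sys = 4334.3950/322.0070 = 13.4606 kJ/K
dS_surr = -4334.3950/541.1800 = -8.0092 kJ/K
dS_gen = 13.4606 - 8.0092 = 5.4514 kJ/K (irreversible)

dS_gen = 5.4514 kJ/K, irreversible


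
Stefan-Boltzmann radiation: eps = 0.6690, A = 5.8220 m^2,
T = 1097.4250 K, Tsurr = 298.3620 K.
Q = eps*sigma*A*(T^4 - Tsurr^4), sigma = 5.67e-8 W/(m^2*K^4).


T^4 = 1.4504e+12
Tsurr^4 = 7.9245e+09
Q = 0.6690 * 5.67e-8 * 5.8220 * 1.4425e+12 = 318567.5107 W

318567.5107 W


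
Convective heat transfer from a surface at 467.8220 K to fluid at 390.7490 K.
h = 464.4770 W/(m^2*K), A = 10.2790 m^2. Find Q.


dT = 77.0730 K
Q = 464.4770 * 10.2790 * 77.0730 = 367974.1776 W

367974.1776 W


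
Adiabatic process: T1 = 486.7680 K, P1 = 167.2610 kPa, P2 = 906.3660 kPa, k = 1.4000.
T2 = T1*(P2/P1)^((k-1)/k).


(k-1)/k = 0.2857
(P2/P1)^exp = 1.6206
T2 = 486.7680 * 1.6206 = 788.8788 K

788.8788 K


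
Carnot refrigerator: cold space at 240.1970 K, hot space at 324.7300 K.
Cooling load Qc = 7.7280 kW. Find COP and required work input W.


COP = 240.1970 / 84.5330 = 2.8415
W = 7.7280 / 2.8415 = 2.7197 kW

COP = 2.8415, W = 2.7197 kW


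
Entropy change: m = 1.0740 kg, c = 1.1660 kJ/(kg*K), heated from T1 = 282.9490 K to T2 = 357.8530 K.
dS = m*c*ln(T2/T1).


T2/T1 = 1.2647
ln(T2/T1) = 0.2349
dS = 1.0740 * 1.1660 * 0.2349 = 0.2941 kJ/K

0.2941 kJ/K


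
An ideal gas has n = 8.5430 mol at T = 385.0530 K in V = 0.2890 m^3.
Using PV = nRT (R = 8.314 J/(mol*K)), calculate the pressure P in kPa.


P = nRT/V = 8.5430 * 8.314 * 385.0530 / 0.2890
= 27348.9677 / 0.2890 = 94633.1061 Pa = 94.6331 kPa

94.6331 kPa


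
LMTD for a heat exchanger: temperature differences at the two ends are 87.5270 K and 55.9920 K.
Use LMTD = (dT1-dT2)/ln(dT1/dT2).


dT1/dT2 = 1.5632
ln(dT1/dT2) = 0.4467
LMTD = 31.5350 / 0.4467 = 70.5894 K

70.5894 K


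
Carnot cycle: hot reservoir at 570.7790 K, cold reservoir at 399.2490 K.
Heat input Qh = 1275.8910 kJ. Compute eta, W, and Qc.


eta = 1 - 399.2490/570.7790 = 0.3005
W = 0.3005 * 1275.8910 = 383.4296 kJ
Qc = 1275.8910 - 383.4296 = 892.4614 kJ

eta = 30.0519%, W = 383.4296 kJ, Qc = 892.4614 kJ


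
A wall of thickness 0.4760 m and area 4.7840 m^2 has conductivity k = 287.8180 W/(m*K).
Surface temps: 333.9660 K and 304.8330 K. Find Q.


dT = 29.1330 K
Q = 287.8180 * 4.7840 * 29.1330 / 0.4760 = 84272.7911 W

84272.7911 W


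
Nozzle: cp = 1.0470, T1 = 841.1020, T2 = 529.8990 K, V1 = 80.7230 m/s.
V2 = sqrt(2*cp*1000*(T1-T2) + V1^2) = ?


dT = 311.2030 K
2*cp*1000*dT = 651659.0820
V1^2 = 6516.2027
V2 = sqrt(658175.2847) = 811.2800 m/s

811.2800 m/s


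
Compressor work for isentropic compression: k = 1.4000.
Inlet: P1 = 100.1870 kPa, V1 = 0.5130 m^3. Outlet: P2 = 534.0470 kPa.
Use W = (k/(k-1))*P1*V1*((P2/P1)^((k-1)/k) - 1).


(k-1)/k = 0.2857
(P2/P1)^exp = 1.6131
W = 3.5000 * 100.1870 * 0.5130 * (1.6131 - 1) = 110.2791 kJ

110.2791 kJ


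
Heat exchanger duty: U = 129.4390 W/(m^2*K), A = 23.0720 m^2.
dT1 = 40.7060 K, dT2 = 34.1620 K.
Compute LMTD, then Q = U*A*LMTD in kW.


LMTD = 37.3385 K
Q = 129.4390 * 23.0720 * 37.3385 = 111508.2356 W = 111.5082 kW

111.5082 kW


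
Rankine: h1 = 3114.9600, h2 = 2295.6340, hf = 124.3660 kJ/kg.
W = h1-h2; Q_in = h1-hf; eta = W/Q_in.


W = 819.3260 kJ/kg
Q_in = 2990.5940 kJ/kg
eta = 0.2740 = 27.3968%

eta = 27.3968%


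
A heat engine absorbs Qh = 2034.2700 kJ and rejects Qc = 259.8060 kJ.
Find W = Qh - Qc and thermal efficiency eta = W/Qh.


W = 2034.2700 - 259.8060 = 1774.4640 kJ
eta = 1774.4640 / 2034.2700 = 0.8723 = 87.2285%

W = 1774.4640 kJ, eta = 87.2285%


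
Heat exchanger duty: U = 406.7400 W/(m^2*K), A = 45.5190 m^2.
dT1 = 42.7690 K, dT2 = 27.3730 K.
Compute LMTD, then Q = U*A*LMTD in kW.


LMTD = 34.5003 K
Q = 406.7400 * 45.5190 * 34.5003 = 638753.1091 W = 638.7531 kW

638.7531 kW


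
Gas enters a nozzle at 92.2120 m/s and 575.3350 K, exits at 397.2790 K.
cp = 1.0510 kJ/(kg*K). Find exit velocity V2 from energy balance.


dT = 178.0560 K
2*cp*1000*dT = 374273.7120
V1^2 = 8503.0529
V2 = sqrt(382776.7649) = 618.6896 m/s

618.6896 m/s


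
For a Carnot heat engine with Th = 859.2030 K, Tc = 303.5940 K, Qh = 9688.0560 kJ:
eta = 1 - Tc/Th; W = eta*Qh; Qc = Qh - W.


eta = 1 - 303.5940/859.2030 = 0.6467
W = 0.6467 * 9688.0560 = 6264.8421 kJ
Qc = 9688.0560 - 6264.8421 = 3423.2139 kJ

eta = 64.6656%, W = 6264.8421 kJ, Qc = 3423.2139 kJ


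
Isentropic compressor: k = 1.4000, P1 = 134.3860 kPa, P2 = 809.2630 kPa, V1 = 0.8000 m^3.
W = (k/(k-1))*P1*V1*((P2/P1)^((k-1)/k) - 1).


(k-1)/k = 0.2857
(P2/P1)^exp = 1.6703
W = 3.5000 * 134.3860 * 0.8000 * (1.6703 - 1) = 252.2024 kJ

252.2024 kJ


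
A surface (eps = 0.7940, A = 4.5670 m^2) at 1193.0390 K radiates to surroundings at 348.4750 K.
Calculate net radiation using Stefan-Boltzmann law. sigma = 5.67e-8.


T^4 = 2.0259e+12
Tsurr^4 = 1.4746e+10
Q = 0.7940 * 5.67e-8 * 4.5670 * 2.0112e+12 = 413504.6264 W

413504.6264 W


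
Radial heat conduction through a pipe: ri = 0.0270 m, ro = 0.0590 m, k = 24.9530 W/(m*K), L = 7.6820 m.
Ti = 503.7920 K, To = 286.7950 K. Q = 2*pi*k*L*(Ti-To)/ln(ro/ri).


dT = 216.9970 K
ln(ro/ri) = 0.7817
Q = 2*pi*24.9530*7.6820*216.9970 / 0.7817 = 334341.4599 W

334341.4599 W


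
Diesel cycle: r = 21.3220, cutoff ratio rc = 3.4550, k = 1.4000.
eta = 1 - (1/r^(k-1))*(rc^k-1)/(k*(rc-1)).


r^(k-1) = 3.4004
rc^k = 5.6732
eta = 0.6001 = 60.0145%

60.0145%


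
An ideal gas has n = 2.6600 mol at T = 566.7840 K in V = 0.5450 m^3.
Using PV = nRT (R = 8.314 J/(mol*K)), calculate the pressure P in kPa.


P = nRT/V = 2.6600 * 8.314 * 566.7840 / 0.5450
= 12534.5642 / 0.5450 = 22999.2003 Pa = 22.9992 kPa

22.9992 kPa


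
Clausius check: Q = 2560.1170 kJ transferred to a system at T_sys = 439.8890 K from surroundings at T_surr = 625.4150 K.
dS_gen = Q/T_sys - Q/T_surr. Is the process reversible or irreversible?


dS_sys = 2560.1170/439.8890 = 5.8199 kJ/K
dS_surr = -2560.1170/625.4150 = -4.0935 kJ/K
dS_gen = 5.8199 - 4.0935 = 1.7264 kJ/K (irreversible)

dS_gen = 1.7264 kJ/K, irreversible


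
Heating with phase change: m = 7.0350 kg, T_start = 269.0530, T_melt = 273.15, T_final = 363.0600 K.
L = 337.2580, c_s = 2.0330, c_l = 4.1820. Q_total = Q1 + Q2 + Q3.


Q1 (sensible, solid) = 7.0350 * 2.0330 * 4.0970 = 58.5959 kJ
Q2 (latent) = 7.0350 * 337.2580 = 2372.6100 kJ
Q3 (sensible, liquid) = 7.0350 * 4.1820 * 89.9100 = 2645.1855 kJ
Q_total = 5076.3914 kJ

5076.3914 kJ


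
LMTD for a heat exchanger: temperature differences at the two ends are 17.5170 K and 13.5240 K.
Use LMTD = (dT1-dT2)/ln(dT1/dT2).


dT1/dT2 = 1.2953
ln(dT1/dT2) = 0.2587
LMTD = 3.9930 / 0.2587 = 15.4345 K

15.4345 K


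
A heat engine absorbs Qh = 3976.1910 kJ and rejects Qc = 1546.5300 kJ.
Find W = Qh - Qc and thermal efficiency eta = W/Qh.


W = 3976.1910 - 1546.5300 = 2429.6610 kJ
eta = 2429.6610 / 3976.1910 = 0.6111 = 61.1052%

W = 2429.6610 kJ, eta = 61.1052%


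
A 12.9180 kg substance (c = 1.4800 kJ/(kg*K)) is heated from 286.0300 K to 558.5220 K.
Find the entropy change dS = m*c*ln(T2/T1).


T2/T1 = 1.9527
ln(T2/T1) = 0.6692
dS = 12.9180 * 1.4800 * 0.6692 = 12.7941 kJ/K

12.7941 kJ/K


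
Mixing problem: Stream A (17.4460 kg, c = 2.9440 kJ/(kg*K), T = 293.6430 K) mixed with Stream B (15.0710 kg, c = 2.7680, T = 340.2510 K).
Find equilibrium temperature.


num = 29275.8955
den = 93.0776
Tf = 314.5323 K

314.5323 K


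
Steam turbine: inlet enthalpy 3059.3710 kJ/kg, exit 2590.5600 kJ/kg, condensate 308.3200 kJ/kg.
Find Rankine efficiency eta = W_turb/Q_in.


W = 468.8110 kJ/kg
Q_in = 2751.0510 kJ/kg
eta = 0.1704 = 17.0412%

eta = 17.0412%


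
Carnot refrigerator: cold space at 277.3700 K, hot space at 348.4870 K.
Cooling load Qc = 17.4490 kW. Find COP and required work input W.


COP = 277.3700 / 71.1170 = 3.9002
W = 17.4490 / 3.9002 = 4.4739 kW

COP = 3.9002, W = 4.4739 kW


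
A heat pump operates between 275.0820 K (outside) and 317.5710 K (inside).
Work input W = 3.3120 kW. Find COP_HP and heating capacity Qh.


COP = 317.5710 / 42.4890 = 7.4742
Qh = 7.4742 * 3.3120 = 24.7545 kW

COP = 7.4742, Qh = 24.7545 kW


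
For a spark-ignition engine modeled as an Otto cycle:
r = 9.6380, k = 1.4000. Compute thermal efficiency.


r^(k-1) = 2.4751
eta = 1 - 1/2.4751 = 0.5960 = 59.5978%

59.5978%


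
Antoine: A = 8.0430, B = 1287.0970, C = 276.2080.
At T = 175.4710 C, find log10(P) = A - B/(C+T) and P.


C+T = 451.6790
B/(C+T) = 2.8496
log10(P) = 8.0430 - 2.8496 = 5.1934
P = 10^5.1934 = 156104.9077 mmHg

156104.9077 mmHg


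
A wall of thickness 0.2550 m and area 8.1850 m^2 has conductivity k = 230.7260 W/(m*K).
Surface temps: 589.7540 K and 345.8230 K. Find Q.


dT = 243.9310 K
Q = 230.7260 * 8.1850 * 243.9310 / 0.2550 = 1806516.9320 W

1806516.9320 W


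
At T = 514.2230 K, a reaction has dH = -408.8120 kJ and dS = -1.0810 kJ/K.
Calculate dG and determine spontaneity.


T*dS = 514.2230 * -1.0810 = -555.8751 kJ
dG = -408.8120 + 555.8751 = 147.0631 kJ (non-spontaneous)

dG = 147.0631 kJ, non-spontaneous


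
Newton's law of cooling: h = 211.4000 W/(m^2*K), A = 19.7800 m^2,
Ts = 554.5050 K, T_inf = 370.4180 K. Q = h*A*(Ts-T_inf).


dT = 184.0870 K
Q = 211.4000 * 19.7800 * 184.0870 = 769758.3178 W

769758.3178 W


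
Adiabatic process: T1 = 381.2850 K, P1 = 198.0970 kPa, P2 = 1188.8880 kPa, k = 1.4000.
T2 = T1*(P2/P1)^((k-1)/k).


(k-1)/k = 0.2857
(P2/P1)^exp = 1.6686
T2 = 381.2850 * 1.6686 = 636.2248 K

636.2248 K


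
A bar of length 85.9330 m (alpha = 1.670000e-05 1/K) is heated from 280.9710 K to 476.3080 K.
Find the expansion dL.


dT = 195.3370 K
dL = 1.670000e-05 * 85.9330 * 195.3370 = 0.280324 m
L_final = 86.213324 m

dL = 0.280324 m


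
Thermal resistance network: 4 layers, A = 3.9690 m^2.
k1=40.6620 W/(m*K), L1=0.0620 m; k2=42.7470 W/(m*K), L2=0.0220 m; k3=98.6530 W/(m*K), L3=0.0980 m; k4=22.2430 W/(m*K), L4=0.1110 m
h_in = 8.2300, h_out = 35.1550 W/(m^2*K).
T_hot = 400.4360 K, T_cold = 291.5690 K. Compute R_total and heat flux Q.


R_conv_in = 1/(8.2300*3.9690) = 0.0306
R_1 = 0.0620/(40.6620*3.9690) = 0.0004
R_2 = 0.0220/(42.7470*3.9690) = 0.0001
R_3 = 0.0980/(98.6530*3.9690) = 0.0003
R_4 = 0.1110/(22.2430*3.9690) = 0.0013
R_conv_out = 1/(35.1550*3.9690) = 0.0072
R_total = 0.0398 K/W
Q = 108.8670 / 0.0398 = 2735.1946 W

R_total = 0.0398 K/W, Q = 2735.1946 W


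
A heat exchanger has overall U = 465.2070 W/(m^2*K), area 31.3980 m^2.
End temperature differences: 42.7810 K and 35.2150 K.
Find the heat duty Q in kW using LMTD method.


LMTD = 38.8754 K
Q = 465.2070 * 31.3980 * 38.8754 = 567835.7638 W = 567.8358 kW

567.8358 kW


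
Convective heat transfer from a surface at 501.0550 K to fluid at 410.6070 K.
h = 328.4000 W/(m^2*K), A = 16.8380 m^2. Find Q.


dT = 90.4480 K
Q = 328.4000 * 16.8380 * 90.4480 = 500141.1884 W

500141.1884 W


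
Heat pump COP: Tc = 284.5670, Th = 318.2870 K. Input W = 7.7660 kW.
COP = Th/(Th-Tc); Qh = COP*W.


COP = 318.2870 / 33.7200 = 9.4391
Qh = 9.4391 * 7.7660 = 73.3042 kW

COP = 9.4391, Qh = 73.3042 kW


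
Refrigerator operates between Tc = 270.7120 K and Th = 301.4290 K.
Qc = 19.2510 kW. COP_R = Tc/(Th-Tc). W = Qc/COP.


COP = 270.7120 / 30.7170 = 8.8131
W = 19.2510 / 8.8131 = 2.1844 kW

COP = 8.8131, W = 2.1844 kW


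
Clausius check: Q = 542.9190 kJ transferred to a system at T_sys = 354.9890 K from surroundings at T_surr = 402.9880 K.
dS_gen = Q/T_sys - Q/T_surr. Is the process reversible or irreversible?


dS_sys = 542.9190/354.9890 = 1.5294 kJ/K
dS_surr = -542.9190/402.9880 = -1.3472 kJ/K
dS_gen = 1.5294 - 1.3472 = 0.1822 kJ/K (irreversible)

dS_gen = 0.1822 kJ/K, irreversible


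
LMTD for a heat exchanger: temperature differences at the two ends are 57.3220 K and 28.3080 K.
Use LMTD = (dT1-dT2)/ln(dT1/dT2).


dT1/dT2 = 2.0249
ln(dT1/dT2) = 0.7055
LMTD = 29.0140 / 0.7055 = 41.1231 K

41.1231 K


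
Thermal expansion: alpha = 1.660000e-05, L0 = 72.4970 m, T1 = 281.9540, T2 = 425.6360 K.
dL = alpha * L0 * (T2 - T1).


dT = 143.6820 K
dL = 1.660000e-05 * 72.4970 * 143.6820 = 0.172914 m
L_final = 72.669914 m

dL = 0.172914 m


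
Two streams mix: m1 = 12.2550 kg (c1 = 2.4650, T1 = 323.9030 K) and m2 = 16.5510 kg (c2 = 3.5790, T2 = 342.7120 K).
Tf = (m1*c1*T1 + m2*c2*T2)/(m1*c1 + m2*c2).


num = 30085.5460
den = 89.4446
Tf = 336.3595 K

336.3595 K


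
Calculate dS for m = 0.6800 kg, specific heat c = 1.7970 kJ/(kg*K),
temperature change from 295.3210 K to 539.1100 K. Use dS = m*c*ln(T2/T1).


T2/T1 = 1.8255
ln(T2/T1) = 0.6019
dS = 0.6800 * 1.7970 * 0.6019 = 0.7354 kJ/K

0.7354 kJ/K


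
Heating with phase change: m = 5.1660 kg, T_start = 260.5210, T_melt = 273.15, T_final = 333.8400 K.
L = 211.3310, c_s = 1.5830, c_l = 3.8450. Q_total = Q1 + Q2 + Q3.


Q1 (sensible, solid) = 5.1660 * 1.5830 * 12.6290 = 103.2772 kJ
Q2 (latent) = 5.1660 * 211.3310 = 1091.7359 kJ
Q3 (sensible, liquid) = 5.1660 * 3.8450 * 60.6900 = 1205.5019 kJ
Q_total = 2400.5150 kJ

2400.5150 kJ


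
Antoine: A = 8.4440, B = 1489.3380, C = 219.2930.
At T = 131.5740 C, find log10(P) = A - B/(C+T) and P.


C+T = 350.8670
B/(C+T) = 4.2447
log10(P) = 8.4440 - 4.2447 = 4.1993
P = 10^4.1993 = 15822.0732 mmHg

15822.0732 mmHg


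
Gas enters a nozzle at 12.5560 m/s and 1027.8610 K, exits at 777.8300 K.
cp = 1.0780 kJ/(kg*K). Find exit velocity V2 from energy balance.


dT = 250.0310 K
2*cp*1000*dT = 539066.8360
V1^2 = 157.6531
V2 = sqrt(539224.4891) = 734.3191 m/s

734.3191 m/s


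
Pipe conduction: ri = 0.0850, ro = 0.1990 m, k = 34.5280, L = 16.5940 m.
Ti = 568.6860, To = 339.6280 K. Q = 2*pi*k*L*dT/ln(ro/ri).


dT = 229.0580 K
ln(ro/ri) = 0.8507
Q = 2*pi*34.5280*16.5940*229.0580 / 0.8507 = 969382.3620 W

969382.3620 W


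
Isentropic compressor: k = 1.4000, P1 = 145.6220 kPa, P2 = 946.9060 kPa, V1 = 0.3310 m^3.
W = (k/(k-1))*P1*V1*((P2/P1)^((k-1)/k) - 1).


(k-1)/k = 0.2857
(P2/P1)^exp = 1.7073
W = 3.5000 * 145.6220 * 0.3310 * (1.7073 - 1) = 119.3228 kJ

119.3228 kJ


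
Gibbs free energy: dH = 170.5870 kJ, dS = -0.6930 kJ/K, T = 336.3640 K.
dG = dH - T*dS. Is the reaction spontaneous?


T*dS = 336.3640 * -0.6930 = -233.1003 kJ
dG = 170.5870 + 233.1003 = 403.6873 kJ (non-spontaneous)

dG = 403.6873 kJ, non-spontaneous


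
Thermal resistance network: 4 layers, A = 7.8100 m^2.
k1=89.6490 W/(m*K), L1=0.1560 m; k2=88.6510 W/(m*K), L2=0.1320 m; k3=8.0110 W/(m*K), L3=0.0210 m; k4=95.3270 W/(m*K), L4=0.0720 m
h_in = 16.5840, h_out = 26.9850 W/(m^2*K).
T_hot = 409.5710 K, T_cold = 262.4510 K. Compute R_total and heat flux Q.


R_conv_in = 1/(16.5840*7.8100) = 0.0077
R_1 = 0.1560/(89.6490*7.8100) = 0.0002
R_2 = 0.1320/(88.6510*7.8100) = 0.0002
R_3 = 0.0210/(8.0110*7.8100) = 0.0003
R_4 = 0.0720/(95.3270*7.8100) = 9.6709e-05
R_conv_out = 1/(26.9850*7.8100) = 0.0047
R_total = 0.0133 K/W
Q = 147.1200 / 0.0133 = 11052.1309 W

R_total = 0.0133 K/W, Q = 11052.1309 W


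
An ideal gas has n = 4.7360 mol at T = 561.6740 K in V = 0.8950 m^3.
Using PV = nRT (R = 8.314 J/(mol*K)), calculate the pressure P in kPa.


P = nRT/V = 4.7360 * 8.314 * 561.6740 / 0.8950
= 22115.9722 / 0.8950 = 24710.5834 Pa = 24.7106 kPa

24.7106 kPa


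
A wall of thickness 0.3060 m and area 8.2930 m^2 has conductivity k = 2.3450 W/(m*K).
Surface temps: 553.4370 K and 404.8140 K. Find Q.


dT = 148.6230 K
Q = 2.3450 * 8.2930 * 148.6230 / 0.3060 = 9445.3729 W

9445.3729 W


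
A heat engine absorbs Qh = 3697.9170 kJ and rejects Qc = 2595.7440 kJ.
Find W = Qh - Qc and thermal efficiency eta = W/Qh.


W = 3697.9170 - 2595.7440 = 1102.1730 kJ
eta = 1102.1730 / 3697.9170 = 0.2981 = 29.8052%

W = 1102.1730 kJ, eta = 29.8052%


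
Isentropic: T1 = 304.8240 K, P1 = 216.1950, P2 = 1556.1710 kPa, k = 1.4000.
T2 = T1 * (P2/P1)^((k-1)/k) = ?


(k-1)/k = 0.2857
(P2/P1)^exp = 1.7576
T2 = 304.8240 * 1.7576 = 535.7557 K

535.7557 K


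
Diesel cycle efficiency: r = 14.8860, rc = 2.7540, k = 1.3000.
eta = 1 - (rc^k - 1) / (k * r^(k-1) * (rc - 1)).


r^(k-1) = 2.2482
rc^k = 3.7321
eta = 0.4670 = 46.7046%

46.7046%


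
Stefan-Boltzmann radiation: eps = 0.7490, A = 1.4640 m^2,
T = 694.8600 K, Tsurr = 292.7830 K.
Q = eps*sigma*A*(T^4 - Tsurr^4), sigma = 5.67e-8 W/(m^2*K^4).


T^4 = 2.3313e+11
Tsurr^4 = 7.3482e+09
Q = 0.7490 * 5.67e-8 * 1.4640 * 2.2578e+11 = 14037.3652 W

14037.3652 W


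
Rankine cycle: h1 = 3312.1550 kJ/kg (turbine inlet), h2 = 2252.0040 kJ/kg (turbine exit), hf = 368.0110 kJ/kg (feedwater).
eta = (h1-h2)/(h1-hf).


W = 1060.1510 kJ/kg
Q_in = 2944.1440 kJ/kg
eta = 0.3601 = 36.0088%

eta = 36.0088%


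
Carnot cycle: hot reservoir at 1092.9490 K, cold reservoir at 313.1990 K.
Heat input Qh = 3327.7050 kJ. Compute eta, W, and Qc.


eta = 1 - 313.1990/1092.9490 = 0.7134
W = 0.7134 * 3327.7050 = 2374.1071 kJ
Qc = 3327.7050 - 2374.1071 = 953.5979 kJ

eta = 71.3437%, W = 2374.1071 kJ, Qc = 953.5979 kJ


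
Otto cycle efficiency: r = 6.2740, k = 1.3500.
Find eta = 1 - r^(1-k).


r^(k-1) = 1.9017
eta = 1 - 1/1.9017 = 0.4742 = 47.4153%

47.4153%


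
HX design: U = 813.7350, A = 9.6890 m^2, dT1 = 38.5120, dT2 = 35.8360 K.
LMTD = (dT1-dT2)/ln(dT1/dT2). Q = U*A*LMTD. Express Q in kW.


LMTD = 37.1579 K
Q = 813.7350 * 9.6890 * 37.1579 = 292963.5570 W = 292.9636 kW

292.9636 kW


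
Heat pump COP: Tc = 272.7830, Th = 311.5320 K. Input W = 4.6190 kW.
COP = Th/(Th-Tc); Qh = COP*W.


COP = 311.5320 / 38.7490 = 8.0397
Qh = 8.0397 * 4.6190 = 37.1356 kW

COP = 8.0397, Qh = 37.1356 kW


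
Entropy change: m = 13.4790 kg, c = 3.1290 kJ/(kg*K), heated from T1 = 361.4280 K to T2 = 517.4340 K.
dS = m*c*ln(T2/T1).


T2/T1 = 1.4316
ln(T2/T1) = 0.3588
dS = 13.4790 * 3.1290 * 0.3588 = 15.1335 kJ/K

15.1335 kJ/K


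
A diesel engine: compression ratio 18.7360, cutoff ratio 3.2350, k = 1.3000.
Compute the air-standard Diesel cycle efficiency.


r^(k-1) = 2.4088
rc^k = 4.6008
eta = 0.4855 = 48.5507%

48.5507%


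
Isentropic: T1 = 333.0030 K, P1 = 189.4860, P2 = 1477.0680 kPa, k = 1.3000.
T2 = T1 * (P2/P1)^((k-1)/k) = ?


(k-1)/k = 0.2308
(P2/P1)^exp = 1.6062
T2 = 333.0030 * 1.6062 = 534.8765 K

534.8765 K


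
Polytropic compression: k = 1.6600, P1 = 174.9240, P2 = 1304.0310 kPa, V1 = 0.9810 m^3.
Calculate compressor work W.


(k-1)/k = 0.3976
(P2/P1)^exp = 2.2227
W = 2.5152 * 174.9240 * 0.9810 * (2.2227 - 1) = 527.7017 kJ

527.7017 kJ


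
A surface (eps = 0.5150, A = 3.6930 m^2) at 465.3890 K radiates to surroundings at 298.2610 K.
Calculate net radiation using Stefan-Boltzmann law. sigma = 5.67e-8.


T^4 = 4.6910e+10
Tsurr^4 = 7.9138e+09
Q = 0.5150 * 5.67e-8 * 3.6930 * 3.8996e+10 = 4205.2377 W

4205.2377 W


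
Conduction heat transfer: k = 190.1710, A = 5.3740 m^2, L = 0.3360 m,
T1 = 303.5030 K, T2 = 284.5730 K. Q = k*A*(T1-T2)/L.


dT = 18.9300 K
Q = 190.1710 * 5.3740 * 18.9300 / 0.3360 = 57577.5643 W

57577.5643 W


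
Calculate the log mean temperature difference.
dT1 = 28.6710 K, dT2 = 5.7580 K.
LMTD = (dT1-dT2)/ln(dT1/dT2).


dT1/dT2 = 4.9793
ln(dT1/dT2) = 1.6053
LMTD = 22.9130 / 1.6053 = 14.2734 K

14.2734 K


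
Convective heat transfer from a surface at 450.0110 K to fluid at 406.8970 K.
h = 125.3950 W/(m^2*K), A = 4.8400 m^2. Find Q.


dT = 43.1140 K
Q = 125.3950 * 4.8400 * 43.1140 = 26166.3953 W

26166.3953 W


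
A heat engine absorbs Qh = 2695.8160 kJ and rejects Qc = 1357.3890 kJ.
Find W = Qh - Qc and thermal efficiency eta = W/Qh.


W = 2695.8160 - 1357.3890 = 1338.4270 kJ
eta = 1338.4270 / 2695.8160 = 0.4965 = 49.6483%

W = 1338.4270 kJ, eta = 49.6483%


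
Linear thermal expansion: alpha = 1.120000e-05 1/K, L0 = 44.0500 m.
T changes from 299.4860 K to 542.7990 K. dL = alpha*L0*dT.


dT = 243.3130 K
dL = 1.120000e-05 * 44.0500 * 243.3130 = 0.120041 m
L_final = 44.170041 m

dL = 0.120041 m


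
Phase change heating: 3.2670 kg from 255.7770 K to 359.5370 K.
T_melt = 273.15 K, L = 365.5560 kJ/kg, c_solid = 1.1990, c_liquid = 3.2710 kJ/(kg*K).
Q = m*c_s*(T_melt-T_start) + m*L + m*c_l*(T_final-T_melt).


Q1 (sensible, solid) = 3.2670 * 1.1990 * 17.3730 = 68.0524 kJ
Q2 (latent) = 3.2670 * 365.5560 = 1194.2715 kJ
Q3 (sensible, liquid) = 3.2670 * 3.2710 * 86.3870 = 923.1623 kJ
Q_total = 2185.4861 kJ

2185.4861 kJ


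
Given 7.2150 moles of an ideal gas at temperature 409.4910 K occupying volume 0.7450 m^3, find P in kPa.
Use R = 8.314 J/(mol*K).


P = nRT/V = 7.2150 * 8.314 * 409.4910 / 0.7450
= 24563.5265 / 0.7450 = 32971.1765 Pa = 32.9712 kPa

32.9712 kPa


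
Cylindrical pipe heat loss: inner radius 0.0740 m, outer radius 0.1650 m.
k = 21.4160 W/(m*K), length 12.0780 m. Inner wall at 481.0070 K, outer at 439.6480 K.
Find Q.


dT = 41.3590 K
ln(ro/ri) = 0.8019
Q = 2*pi*21.4160*12.0780*41.3590 / 0.8019 = 83825.0254 W

83825.0254 W


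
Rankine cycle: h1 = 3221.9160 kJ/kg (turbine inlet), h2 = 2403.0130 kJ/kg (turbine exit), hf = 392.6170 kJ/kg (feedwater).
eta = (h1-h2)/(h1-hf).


W = 818.9030 kJ/kg
Q_in = 2829.2990 kJ/kg
eta = 0.2894 = 28.9437%

eta = 28.9437%


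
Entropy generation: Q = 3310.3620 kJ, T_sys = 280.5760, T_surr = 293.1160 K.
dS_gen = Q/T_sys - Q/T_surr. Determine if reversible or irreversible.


dS_sys = 3310.3620/280.5760 = 11.7985 kJ/K
dS_surr = -3310.3620/293.1160 = -11.2937 kJ/K
dS_gen = 11.7985 - 11.2937 = 0.5048 kJ/K (irreversible)

dS_gen = 0.5048 kJ/K, irreversible


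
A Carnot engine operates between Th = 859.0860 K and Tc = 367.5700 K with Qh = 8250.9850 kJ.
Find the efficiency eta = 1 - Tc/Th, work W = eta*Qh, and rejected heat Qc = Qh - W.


eta = 1 - 367.5700/859.0860 = 0.5721
W = 0.5721 * 8250.9850 = 4720.7045 kJ
Qc = 8250.9850 - 4720.7045 = 3530.2805 kJ

eta = 57.2138%, W = 4720.7045 kJ, Qc = 3530.2805 kJ


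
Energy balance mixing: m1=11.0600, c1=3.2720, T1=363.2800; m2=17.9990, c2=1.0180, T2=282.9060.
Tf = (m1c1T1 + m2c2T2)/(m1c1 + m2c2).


num = 18330.1744
den = 54.5113
Tf = 336.2637 K

336.2637 K


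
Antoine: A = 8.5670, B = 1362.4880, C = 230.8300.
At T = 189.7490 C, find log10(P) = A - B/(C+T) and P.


C+T = 420.5790
B/(C+T) = 3.2396
log10(P) = 8.5670 - 3.2396 = 5.3274
P = 10^5.3274 = 212543.0497 mmHg

212543.0497 mmHg


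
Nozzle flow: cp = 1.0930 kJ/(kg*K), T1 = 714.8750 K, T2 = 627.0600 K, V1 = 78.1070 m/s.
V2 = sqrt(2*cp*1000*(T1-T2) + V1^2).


dT = 87.8150 K
2*cp*1000*dT = 191963.5900
V1^2 = 6100.7034
V2 = sqrt(198064.2934) = 445.0441 m/s

445.0441 m/s


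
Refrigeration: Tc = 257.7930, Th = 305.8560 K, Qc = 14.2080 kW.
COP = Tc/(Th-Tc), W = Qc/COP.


COP = 257.7930 / 48.0630 = 5.3636
W = 14.2080 / 5.3636 = 2.6489 kW

COP = 5.3636, W = 2.6489 kW


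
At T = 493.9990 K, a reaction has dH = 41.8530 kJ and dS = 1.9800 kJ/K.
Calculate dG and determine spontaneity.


T*dS = 493.9990 * 1.9800 = 978.1180 kJ
dG = 41.8530 - 978.1180 = -936.2650 kJ (spontaneous)

dG = -936.2650 kJ, spontaneous


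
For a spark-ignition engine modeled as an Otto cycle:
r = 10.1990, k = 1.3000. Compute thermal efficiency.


r^(k-1) = 2.0071
eta = 1 - 1/2.0071 = 0.5018 = 50.1767%

50.1767%


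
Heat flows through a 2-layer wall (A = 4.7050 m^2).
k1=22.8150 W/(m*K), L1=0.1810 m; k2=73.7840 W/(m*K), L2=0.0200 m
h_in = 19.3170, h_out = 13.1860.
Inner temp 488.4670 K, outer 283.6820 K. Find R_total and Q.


R_conv_in = 1/(19.3170*4.7050) = 0.0110
R_1 = 0.1810/(22.8150*4.7050) = 0.0017
R_2 = 0.0200/(73.7840*4.7050) = 5.7611e-05
R_conv_out = 1/(13.1860*4.7050) = 0.0161
R_total = 0.0289 K/W
Q = 204.7850 / 0.0289 = 7094.5523 W

R_total = 0.0289 K/W, Q = 7094.5523 W


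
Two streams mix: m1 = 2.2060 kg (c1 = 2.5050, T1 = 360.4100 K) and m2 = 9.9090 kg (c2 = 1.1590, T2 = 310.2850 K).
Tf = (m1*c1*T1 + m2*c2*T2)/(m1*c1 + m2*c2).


num = 5555.1142
den = 17.0106
Tf = 326.5685 K

326.5685 K


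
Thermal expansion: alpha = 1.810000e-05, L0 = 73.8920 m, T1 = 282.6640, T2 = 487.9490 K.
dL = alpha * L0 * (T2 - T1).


dT = 205.2850 K
dL = 1.810000e-05 * 73.8920 * 205.2850 = 0.274557 m
L_final = 74.166557 m

dL = 0.274557 m


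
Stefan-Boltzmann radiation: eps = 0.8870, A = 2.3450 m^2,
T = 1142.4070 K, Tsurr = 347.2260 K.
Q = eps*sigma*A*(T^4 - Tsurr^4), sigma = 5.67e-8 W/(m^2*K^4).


T^4 = 1.7033e+12
Tsurr^4 = 1.4536e+10
Q = 0.8870 * 5.67e-8 * 2.3450 * 1.6887e+12 = 199163.9187 W

199163.9187 W


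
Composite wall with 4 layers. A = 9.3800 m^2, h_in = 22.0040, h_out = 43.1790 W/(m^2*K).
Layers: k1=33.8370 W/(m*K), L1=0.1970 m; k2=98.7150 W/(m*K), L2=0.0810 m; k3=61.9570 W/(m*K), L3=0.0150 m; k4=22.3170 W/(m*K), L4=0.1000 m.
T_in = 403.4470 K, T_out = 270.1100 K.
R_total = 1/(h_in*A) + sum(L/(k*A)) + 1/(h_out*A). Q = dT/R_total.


R_conv_in = 1/(22.0040*9.3800) = 0.0048
R_1 = 0.1970/(33.8370*9.3800) = 0.0006
R_2 = 0.0810/(98.7150*9.3800) = 8.7478e-05
R_3 = 0.0150/(61.9570*9.3800) = 2.5811e-05
R_4 = 0.1000/(22.3170*9.3800) = 0.0005
R_conv_out = 1/(43.1790*9.3800) = 0.0025
R_total = 0.0085 K/W
Q = 133.3370 / 0.0085 = 15639.3828 W

R_total = 0.0085 K/W, Q = 15639.3828 W


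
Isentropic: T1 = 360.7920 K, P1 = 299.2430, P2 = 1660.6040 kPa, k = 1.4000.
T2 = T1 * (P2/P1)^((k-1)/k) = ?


(k-1)/k = 0.2857
(P2/P1)^exp = 1.6317
T2 = 360.7920 * 1.6317 = 588.7047 K

588.7047 K


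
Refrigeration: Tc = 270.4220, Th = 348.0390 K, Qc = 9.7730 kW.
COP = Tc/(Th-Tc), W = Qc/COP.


COP = 270.4220 / 77.6170 = 3.4841
W = 9.7730 / 3.4841 = 2.8051 kW

COP = 3.4841, W = 2.8051 kW


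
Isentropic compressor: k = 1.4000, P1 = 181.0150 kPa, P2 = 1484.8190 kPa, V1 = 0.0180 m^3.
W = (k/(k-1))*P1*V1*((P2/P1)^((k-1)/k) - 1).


(k-1)/k = 0.2857
(P2/P1)^exp = 1.8244
W = 3.5000 * 181.0150 * 0.0180 * (1.8244 - 1) = 9.4019 kJ

9.4019 kJ


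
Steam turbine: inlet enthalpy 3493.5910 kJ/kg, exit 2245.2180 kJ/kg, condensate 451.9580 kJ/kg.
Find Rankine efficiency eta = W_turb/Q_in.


W = 1248.3730 kJ/kg
Q_in = 3041.6330 kJ/kg
eta = 0.4104 = 41.0429%

eta = 41.0429%


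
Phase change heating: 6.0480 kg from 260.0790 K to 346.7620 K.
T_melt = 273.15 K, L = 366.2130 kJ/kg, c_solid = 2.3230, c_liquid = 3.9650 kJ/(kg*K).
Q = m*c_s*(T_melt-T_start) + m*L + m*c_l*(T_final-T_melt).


Q1 (sensible, solid) = 6.0480 * 2.3230 * 13.0710 = 183.6411 kJ
Q2 (latent) = 6.0480 * 366.2130 = 2214.8562 kJ
Q3 (sensible, liquid) = 6.0480 * 3.9650 * 73.6120 = 1765.2393 kJ
Q_total = 4163.7366 kJ

4163.7366 kJ


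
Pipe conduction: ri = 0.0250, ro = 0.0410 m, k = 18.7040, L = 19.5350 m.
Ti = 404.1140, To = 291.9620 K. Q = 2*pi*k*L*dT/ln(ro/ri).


dT = 112.1520 K
ln(ro/ri) = 0.4947
Q = 2*pi*18.7040*19.5350*112.1520 / 0.4947 = 520470.5844 W

520470.5844 W


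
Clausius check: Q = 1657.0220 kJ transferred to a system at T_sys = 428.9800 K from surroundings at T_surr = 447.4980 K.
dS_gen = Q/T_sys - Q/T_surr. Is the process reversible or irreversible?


dS_sys = 1657.0220/428.9800 = 3.8627 kJ/K
dS_surr = -1657.0220/447.4980 = -3.7029 kJ/K
dS_gen = 3.8627 - 3.7029 = 0.1598 kJ/K (irreversible)

dS_gen = 0.1598 kJ/K, irreversible


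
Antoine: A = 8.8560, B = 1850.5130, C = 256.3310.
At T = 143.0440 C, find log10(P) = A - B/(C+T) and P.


C+T = 399.3750
B/(C+T) = 4.6335
log10(P) = 8.8560 - 4.6335 = 4.2225
P = 10^4.2225 = 16690.8180 mmHg

16690.8180 mmHg


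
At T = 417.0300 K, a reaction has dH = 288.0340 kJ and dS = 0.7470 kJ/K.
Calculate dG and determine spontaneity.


T*dS = 417.0300 * 0.7470 = 311.5214 kJ
dG = 288.0340 - 311.5214 = -23.4874 kJ (spontaneous)

dG = -23.4874 kJ, spontaneous


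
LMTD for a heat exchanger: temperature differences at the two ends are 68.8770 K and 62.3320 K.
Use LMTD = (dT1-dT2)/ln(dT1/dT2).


dT1/dT2 = 1.1050
ln(dT1/dT2) = 0.0998
LMTD = 6.5450 / 0.0998 = 65.5501 K

65.5501 K


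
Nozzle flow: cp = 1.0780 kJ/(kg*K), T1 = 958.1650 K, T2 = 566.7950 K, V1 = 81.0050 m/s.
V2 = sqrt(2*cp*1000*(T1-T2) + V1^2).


dT = 391.3700 K
2*cp*1000*dT = 843793.7200
V1^2 = 6561.8100
V2 = sqrt(850355.5300) = 922.1472 m/s

922.1472 m/s


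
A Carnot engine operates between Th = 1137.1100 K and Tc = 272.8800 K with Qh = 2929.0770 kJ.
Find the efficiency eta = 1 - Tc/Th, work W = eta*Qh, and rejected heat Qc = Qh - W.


eta = 1 - 272.8800/1137.1100 = 0.7600
W = 0.7600 * 2929.0770 = 2226.1665 kJ
Qc = 2929.0770 - 2226.1665 = 702.9105 kJ

eta = 76.0023%, W = 2226.1665 kJ, Qc = 702.9105 kJ


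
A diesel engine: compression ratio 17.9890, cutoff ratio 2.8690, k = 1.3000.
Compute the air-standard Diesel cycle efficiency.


r^(k-1) = 2.3796
rc^k = 3.9360
eta = 0.4922 = 49.2198%

49.2198%


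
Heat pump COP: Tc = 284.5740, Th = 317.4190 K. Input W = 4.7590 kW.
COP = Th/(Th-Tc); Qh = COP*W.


COP = 317.4190 / 32.8450 = 9.6641
Qh = 9.6641 * 4.7590 = 45.9917 kW

COP = 9.6641, Qh = 45.9917 kW


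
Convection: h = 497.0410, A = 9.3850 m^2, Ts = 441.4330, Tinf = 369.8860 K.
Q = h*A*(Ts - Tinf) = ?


dT = 71.5470 K
Q = 497.0410 * 9.3850 * 71.5470 = 333747.4219 W

333747.4219 W


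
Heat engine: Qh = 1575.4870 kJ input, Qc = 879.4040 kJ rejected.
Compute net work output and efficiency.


W = 1575.4870 - 879.4040 = 696.0830 kJ
eta = 696.0830 / 1575.4870 = 0.4418 = 44.1821%

W = 696.0830 kJ, eta = 44.1821%


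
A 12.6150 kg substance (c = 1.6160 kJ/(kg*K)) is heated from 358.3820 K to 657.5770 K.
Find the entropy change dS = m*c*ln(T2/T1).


T2/T1 = 1.8348
ln(T2/T1) = 0.6070
dS = 12.6150 * 1.6160 * 0.6070 = 12.3734 kJ/K

12.3734 kJ/K


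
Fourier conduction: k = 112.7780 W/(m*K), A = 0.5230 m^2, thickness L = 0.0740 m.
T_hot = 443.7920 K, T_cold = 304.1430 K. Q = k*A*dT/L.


dT = 139.6490 K
Q = 112.7780 * 0.5230 * 139.6490 / 0.0740 = 111309.4887 W

111309.4887 W


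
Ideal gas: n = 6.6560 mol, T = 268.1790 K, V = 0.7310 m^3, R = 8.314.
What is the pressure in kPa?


P = nRT/V = 6.6560 * 8.314 * 268.1790 / 0.7310
= 14840.4852 / 0.7310 = 20301.6214 Pa = 20.3016 kPa

20.3016 kPa


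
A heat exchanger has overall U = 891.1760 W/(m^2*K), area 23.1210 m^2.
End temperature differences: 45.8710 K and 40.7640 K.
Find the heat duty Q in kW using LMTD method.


LMTD = 43.2673 K
Q = 891.1760 * 23.1210 * 43.2673 = 891517.0933 W = 891.5171 kW

891.5171 kW


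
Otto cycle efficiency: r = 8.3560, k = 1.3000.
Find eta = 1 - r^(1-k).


r^(k-1) = 1.8906
eta = 1 - 1/1.8906 = 0.4711 = 47.1067%

47.1067%


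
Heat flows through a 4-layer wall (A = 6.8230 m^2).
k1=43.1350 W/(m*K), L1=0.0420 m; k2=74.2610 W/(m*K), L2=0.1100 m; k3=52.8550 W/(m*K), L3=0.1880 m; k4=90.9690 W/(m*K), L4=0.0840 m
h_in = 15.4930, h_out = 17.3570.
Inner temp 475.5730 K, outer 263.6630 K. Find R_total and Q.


R_conv_in = 1/(15.4930*6.8230) = 0.0095
R_1 = 0.0420/(43.1350*6.8230) = 0.0001
R_2 = 0.1100/(74.2610*6.8230) = 0.0002
R_3 = 0.1880/(52.8550*6.8230) = 0.0005
R_4 = 0.0840/(90.9690*6.8230) = 0.0001
R_conv_out = 1/(17.3570*6.8230) = 0.0084
R_total = 0.0189 K/W
Q = 211.9100 / 0.0189 = 11200.0566 W

R_total = 0.0189 K/W, Q = 11200.0566 W


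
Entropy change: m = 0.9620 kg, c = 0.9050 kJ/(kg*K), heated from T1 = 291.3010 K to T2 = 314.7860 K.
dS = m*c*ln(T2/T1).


T2/T1 = 1.0806
ln(T2/T1) = 0.0775
dS = 0.9620 * 0.9050 * 0.0775 = 0.0675 kJ/K

0.0675 kJ/K


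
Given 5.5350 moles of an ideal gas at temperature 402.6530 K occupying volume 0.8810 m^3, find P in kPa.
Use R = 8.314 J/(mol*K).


P = nRT/V = 5.5350 * 8.314 * 402.6530 / 0.8810
= 18529.2817 / 0.8810 = 21032.1018 Pa = 21.0321 kPa

21.0321 kPa


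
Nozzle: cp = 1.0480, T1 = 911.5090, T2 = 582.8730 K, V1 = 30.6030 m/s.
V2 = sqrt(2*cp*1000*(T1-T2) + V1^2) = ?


dT = 328.6360 K
2*cp*1000*dT = 688821.0560
V1^2 = 936.5436
V2 = sqrt(689757.5996) = 830.5165 m/s

830.5165 m/s


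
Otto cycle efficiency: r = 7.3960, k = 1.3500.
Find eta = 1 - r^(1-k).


r^(k-1) = 2.0144
eta = 1 - 1/2.0144 = 0.5036 = 50.3578%

50.3578%


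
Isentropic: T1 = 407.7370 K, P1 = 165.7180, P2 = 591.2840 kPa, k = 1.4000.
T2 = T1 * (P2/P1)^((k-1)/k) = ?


(k-1)/k = 0.2857
(P2/P1)^exp = 1.4383
T2 = 407.7370 * 1.4383 = 586.4301 K

586.4301 K


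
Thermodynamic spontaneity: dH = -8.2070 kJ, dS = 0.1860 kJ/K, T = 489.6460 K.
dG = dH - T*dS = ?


T*dS = 489.6460 * 0.1860 = 91.0742 kJ
dG = -8.2070 - 91.0742 = -99.2812 kJ (spontaneous)

dG = -99.2812 kJ, spontaneous


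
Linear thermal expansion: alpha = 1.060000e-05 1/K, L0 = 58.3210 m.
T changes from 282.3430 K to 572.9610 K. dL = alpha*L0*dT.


dT = 290.6180 K
dL = 1.060000e-05 * 58.3210 * 290.6180 = 0.179661 m
L_final = 58.500661 m

dL = 0.179661 m


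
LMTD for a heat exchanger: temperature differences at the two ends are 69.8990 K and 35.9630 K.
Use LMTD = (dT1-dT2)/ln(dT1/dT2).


dT1/dT2 = 1.9436
ln(dT1/dT2) = 0.6646
LMTD = 33.9360 / 0.6646 = 51.0653 K

51.0653 K


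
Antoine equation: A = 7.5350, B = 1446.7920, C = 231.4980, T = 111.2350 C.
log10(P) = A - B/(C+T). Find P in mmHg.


C+T = 342.7330
B/(C+T) = 4.2213
log10(P) = 7.5350 - 4.2213 = 3.3137
P = 10^3.3137 = 2059.0245 mmHg

2059.0245 mmHg


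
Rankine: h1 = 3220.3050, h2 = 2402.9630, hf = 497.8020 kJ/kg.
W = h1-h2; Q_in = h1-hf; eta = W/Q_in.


W = 817.3420 kJ/kg
Q_in = 2722.5030 kJ/kg
eta = 0.3002 = 30.0217%

eta = 30.0217%


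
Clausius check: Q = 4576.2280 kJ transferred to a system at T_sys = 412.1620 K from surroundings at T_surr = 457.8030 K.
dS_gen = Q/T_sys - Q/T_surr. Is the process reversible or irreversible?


dS_sys = 4576.2280/412.1620 = 11.1030 kJ/K
dS_surr = -4576.2280/457.8030 = -9.9961 kJ/K
dS_gen = 11.1030 - 9.9961 = 1.1069 kJ/K (irreversible)

dS_gen = 1.1069 kJ/K, irreversible


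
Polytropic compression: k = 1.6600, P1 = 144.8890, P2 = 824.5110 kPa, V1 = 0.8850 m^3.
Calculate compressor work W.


(k-1)/k = 0.3976
(P2/P1)^exp = 1.9964
W = 2.5152 * 144.8890 * 0.8850 * (1.9964 - 1) = 321.3445 kJ

321.3445 kJ


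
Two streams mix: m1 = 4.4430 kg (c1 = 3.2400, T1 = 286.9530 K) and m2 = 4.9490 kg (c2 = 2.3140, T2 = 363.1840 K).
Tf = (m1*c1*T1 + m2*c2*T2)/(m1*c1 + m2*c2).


num = 8289.9583
den = 25.8473
Tf = 320.7281 K

320.7281 K


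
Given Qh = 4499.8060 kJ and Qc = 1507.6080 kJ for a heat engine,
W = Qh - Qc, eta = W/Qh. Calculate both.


W = 4499.8060 - 1507.6080 = 2992.1980 kJ
eta = 2992.1980 / 4499.8060 = 0.6650 = 66.4962%

W = 2992.1980 kJ, eta = 66.4962%
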